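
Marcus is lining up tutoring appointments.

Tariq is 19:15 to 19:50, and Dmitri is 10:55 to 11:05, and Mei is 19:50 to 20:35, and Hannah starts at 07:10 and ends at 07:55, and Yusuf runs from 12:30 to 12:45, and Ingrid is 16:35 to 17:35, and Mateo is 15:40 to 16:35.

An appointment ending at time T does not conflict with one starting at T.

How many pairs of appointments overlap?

Sorted by start: Hannah, Dmitri, Yusuf, Mateo, Ingrid, Tariq, Mei.
Dmitri starts after Hannah ends, so Hannah has no further overlaps.
Yusuf starts after Dmitri ends, so Dmitri has no further overlaps.
Mateo starts after Yusuf ends, so Yusuf has no further overlaps.
Ingrid starts exactly when Mateo ends (back-to-back, no overlap), so Mateo has no further overlaps.
Tariq starts after Ingrid ends, so Ingrid has no further overlaps.
Mei starts exactly when Tariq ends (back-to-back, no overlap).
No pair overlaps.

0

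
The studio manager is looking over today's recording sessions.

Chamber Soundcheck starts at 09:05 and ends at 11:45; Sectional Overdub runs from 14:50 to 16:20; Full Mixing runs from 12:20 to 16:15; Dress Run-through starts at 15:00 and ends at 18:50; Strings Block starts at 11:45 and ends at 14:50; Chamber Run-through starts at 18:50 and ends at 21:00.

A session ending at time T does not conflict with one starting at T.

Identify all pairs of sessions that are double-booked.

Dress Run-through & Full Mixing, Dress Run-through & Sectional Overdub, Full Mixing & Sectional Overdub, Full Mixing & Strings Block

Sorted by start: Chamber Soundcheck, Strings Block, Full Mixing, Sectional Overdub, Dress Run-through, Chamber Run-through.
Strings Block starts exactly when Chamber Soundcheck ends (back-to-back, no overlap) — done with Chamber Soundcheck.
Full Mixing starts before Strings Block ends → Strings Block and Full Mixing overlap.
Sectional Overdub starts exactly when Strings Block ends (back-to-back, no overlap) — done with Strings Block.
Sectional Overdub starts before Full Mixing ends → Full Mixing and Sectional Overdub overlap.
Dress Run-through starts before Full Mixing ends → Full Mixing and Dress Run-through overlap.
Chamber Run-through starts after Full Mixing ends.
Dress Run-through starts before Sectional Overdub ends → Sectional Overdub and Dress Run-through overlap.
Chamber Run-through starts after Sectional Overdub ends.
Chamber Run-through starts exactly when Dress Run-through ends (back-to-back, no overlap).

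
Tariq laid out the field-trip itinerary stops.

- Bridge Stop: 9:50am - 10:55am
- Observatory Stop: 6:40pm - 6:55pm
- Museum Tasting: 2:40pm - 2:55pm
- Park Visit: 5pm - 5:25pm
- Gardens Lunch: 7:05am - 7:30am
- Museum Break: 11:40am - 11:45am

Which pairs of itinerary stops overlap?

none

Check each pair: they overlap iff neither finishes before the other starts.
Sorted by start: Gardens Lunch, Bridge Stop, Museum Break, Museum Tasting, Park Visit, Observatory Stop.
Bridge Stop starts after Gardens Lunch ends — done with Gardens Lunch.
Museum Break starts after Bridge Stop ends — done with Bridge Stop.
Museum Tasting starts after Museum Break ends — done with Museum Break.
Park Visit starts after Museum Tasting ends — done with Museum Tasting.
Observatory Stop starts after Park Visit ends.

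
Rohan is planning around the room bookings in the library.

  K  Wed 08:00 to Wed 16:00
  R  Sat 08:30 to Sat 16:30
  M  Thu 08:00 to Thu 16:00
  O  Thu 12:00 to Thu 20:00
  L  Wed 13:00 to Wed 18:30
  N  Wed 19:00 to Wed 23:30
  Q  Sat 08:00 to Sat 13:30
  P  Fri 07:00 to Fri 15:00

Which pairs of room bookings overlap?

Sorted by start: K, L, N, M, O, P, Q, R.
L starts before K ends → K and L overlap.
N starts after K ends; K is clear from here.
N starts after L ends; L is clear from here.
M starts after N ends; N is clear from here.
O starts before M ends → M and O overlap.
P starts after M ends; M is clear from here.
P starts after O ends; O is clear from here.
Q starts after P ends; P is clear from here.
R starts before Q ends → Q and R overlap.

K & L, M & O, Q & R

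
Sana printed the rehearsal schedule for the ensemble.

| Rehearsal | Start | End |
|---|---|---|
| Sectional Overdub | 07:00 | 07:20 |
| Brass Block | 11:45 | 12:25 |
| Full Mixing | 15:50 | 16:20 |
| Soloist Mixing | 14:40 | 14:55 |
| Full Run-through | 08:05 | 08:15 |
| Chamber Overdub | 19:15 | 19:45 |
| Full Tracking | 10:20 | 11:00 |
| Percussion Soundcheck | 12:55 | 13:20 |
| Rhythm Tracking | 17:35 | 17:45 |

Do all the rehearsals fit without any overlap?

Check each pair: they overlap iff neither finishes before the other starts.
Sorted by start: Sectional Overdub, Full Run-through, Full Tracking, Brass Block, Percussion Soundcheck, Soloist Mixing, Full Mixing, Rhythm Tracking, Chamber Overdub.
Full Run-through starts after Sectional Overdub ends — done with Sectional Overdub.
Full Tracking starts after Full Run-through ends — done with Full Run-through.
Brass Block starts after Full Tracking ends — done with Full Tracking.
Percussion Soundcheck starts after Brass Block ends — done with Brass Block.
Soloist Mixing starts after Percussion Soundcheck ends — done with Percussion Soundcheck.
Full Mixing starts after Soloist Mixing ends — done with Soloist Mixing.
Rhythm Tracking starts after Full Mixing ends — done with Full Mixing.
Chamber Overdub starts after Rhythm Tracking ends.
Every pair is clear; the schedule has no overlaps.

Yes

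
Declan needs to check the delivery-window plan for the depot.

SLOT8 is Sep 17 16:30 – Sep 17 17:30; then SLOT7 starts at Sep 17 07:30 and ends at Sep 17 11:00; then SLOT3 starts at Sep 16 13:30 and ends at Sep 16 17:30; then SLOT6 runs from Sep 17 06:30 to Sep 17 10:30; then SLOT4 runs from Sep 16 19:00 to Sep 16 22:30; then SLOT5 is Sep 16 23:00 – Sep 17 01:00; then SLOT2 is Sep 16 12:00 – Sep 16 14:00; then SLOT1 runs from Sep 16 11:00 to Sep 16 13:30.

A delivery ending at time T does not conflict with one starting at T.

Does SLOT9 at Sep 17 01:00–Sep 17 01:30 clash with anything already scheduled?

No — it doesn't clash with anything

SLOT1: ends Sep 16 13:30 at or before SLOT9 starts Sep 17 01:00 → clear.
SLOT2: ends Sep 16 14:00 at or before SLOT9 starts Sep 17 01:00 → clear.
SLOT3: ends Sep 16 17:30 at or before SLOT9 starts Sep 17 01:00 → clear.
SLOT4: ends Sep 16 22:30 at or before SLOT9 starts Sep 17 01:00 → clear.
SLOT5: ends Sep 17 01:00 at or before SLOT9 starts Sep 17 01:00 → clear.
SLOT6: starts Sep 17 06:30 at or after SLOT9 ends Sep 17 01:30 → clear.
SLOT7: starts Sep 17 07:30 at or after SLOT9 ends Sep 17 01:30 → clear.
SLOT8: starts Sep 17 16:30 at or after SLOT9 ends Sep 17 01:30 → clear.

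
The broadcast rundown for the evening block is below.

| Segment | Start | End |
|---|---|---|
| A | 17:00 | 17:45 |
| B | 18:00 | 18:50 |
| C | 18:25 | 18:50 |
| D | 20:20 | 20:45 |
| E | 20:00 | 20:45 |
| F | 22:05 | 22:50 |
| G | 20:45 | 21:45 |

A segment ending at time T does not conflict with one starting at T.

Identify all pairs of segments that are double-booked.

Sorted by start: A, B, C, E, D, G, F.
B starts after A ends, so A has no further overlaps.
C starts before B ends → B and C overlap.
E starts after B ends, so B has no further overlaps.
E starts after C ends, so C has no further overlaps.
D starts before E ends → E and D overlap.
G starts exactly when E ends (back-to-back, no overlap), so E has no further overlaps.
G starts exactly when D ends (back-to-back, no overlap), so D has no further overlaps.
F starts after G ends.

B & C, D & E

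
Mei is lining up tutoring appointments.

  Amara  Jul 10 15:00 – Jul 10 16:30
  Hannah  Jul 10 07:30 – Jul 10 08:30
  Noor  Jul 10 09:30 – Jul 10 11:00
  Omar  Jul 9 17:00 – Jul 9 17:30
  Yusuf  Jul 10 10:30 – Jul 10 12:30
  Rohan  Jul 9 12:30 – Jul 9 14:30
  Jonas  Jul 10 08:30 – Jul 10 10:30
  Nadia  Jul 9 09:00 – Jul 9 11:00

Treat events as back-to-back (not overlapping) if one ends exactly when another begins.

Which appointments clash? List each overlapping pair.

Jonas & Noor, Noor & Yusuf

Sorted by start: Nadia, Rohan, Omar, Hannah, Jonas, Noor, Yusuf, Amara.
Rohan starts after Nadia ends, so Nadia has no further overlaps.
Omar starts after Rohan ends, so Rohan has no further overlaps.
Hannah starts after Omar ends, so Omar has no further overlaps.
Jonas starts exactly when Hannah ends (back-to-back, no overlap), so Hannah has no further overlaps.
Noor starts before Jonas ends → Jonas and Noor overlap.
Yusuf starts exactly when Jonas ends (back-to-back, no overlap), so Jonas has no further overlaps.
Yusuf starts before Noor ends → Noor and Yusuf overlap.
Amara starts after Noor ends.
Amara starts after Yusuf ends.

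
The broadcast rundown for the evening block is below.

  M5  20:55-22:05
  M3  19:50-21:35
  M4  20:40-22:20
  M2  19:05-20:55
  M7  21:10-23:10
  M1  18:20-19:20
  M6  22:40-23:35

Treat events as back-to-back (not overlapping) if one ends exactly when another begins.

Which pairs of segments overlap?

Check each pair: they overlap iff neither finishes before the other starts.
Sorted by start: M1, M2, M3, M4, M5, M7, M6.
M2 starts before M1 ends → M1 and M2 overlap.
M3 starts after M1 ends, so nothing later overlaps M1 either.
M3 starts before M2 ends → M2 and M3 overlap.
M4 starts before M2 ends → M2 and M4 overlap.
M5 starts exactly when M2 ends (back-to-back, no overlap), so nothing later overlaps M2 either.
M4 starts before M3 ends → M3 and M4 overlap.
M5 starts before M3 ends → M3 and M5 overlap.
M7 starts before M3 ends → M3 and M7 overlap.
M6 starts after M3 ends.
M5 starts before M4 ends → M4 and M5 overlap.
M7 starts before M4 ends → M4 and M7 overlap.
M6 starts after M4 ends.
M7 starts before M5 ends → M5 and M7 overlap.
M6 starts after M5 ends.
M6 starts before M7 ends → M7 and M6 overlap.

M1 & M2, M2 & M3, M2 & M4, M3 & M4, M3 & M5, M3 & M7, M4 & M5, M4 & M7, M5 & M7, M6 & M7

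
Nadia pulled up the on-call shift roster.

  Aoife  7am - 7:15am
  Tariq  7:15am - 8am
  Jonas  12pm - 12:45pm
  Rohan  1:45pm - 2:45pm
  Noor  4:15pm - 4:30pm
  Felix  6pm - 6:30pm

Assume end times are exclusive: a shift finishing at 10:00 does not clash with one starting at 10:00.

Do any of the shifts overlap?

Sorted by start: Aoife, Tariq, Jonas, Rohan, Noor, Felix.
Tariq starts exactly when Aoife ends (back-to-back, no overlap); Aoife is clear from here.
Jonas starts after Tariq ends; Tariq is clear from here.
Rohan starts after Jonas ends; Jonas is clear from here.
Noor starts after Rohan ends; Rohan is clear from here.
Felix starts after Noor ends.
Every pair is clear; the schedule has no overlaps.

No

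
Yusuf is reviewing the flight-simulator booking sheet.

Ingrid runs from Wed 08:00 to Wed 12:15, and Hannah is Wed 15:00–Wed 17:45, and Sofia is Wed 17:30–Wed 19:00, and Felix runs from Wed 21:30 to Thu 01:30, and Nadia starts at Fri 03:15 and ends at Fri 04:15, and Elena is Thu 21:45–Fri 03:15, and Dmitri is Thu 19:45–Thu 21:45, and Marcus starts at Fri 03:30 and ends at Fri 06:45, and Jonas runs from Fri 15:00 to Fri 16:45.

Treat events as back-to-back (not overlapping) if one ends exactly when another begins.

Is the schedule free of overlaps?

No

Check each pair: they overlap iff neither finishes before the other starts.
Sorted by start: Ingrid, Hannah, Sofia, Felix, Dmitri, Elena, Nadia, Marcus, Jonas.
Hannah starts after Ingrid ends, so nothing later overlaps Ingrid either.
Sofia starts before Hannah ends → Hannah and Sofia overlap.
That's a conflict, so the schedule is not conflict-free.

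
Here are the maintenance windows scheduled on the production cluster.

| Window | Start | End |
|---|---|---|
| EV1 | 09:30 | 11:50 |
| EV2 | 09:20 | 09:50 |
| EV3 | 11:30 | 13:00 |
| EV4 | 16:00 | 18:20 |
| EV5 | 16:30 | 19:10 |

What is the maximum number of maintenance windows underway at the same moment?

Walk through starts and ends in time order (an end at T is processed before a start at T):
09:20 start EV2 → 1
09:30 start EV1 → 2
09:50 end EV2 → 1
11:30 start EV3 → 2
11:50 end EV1 → 1
13:00 end EV3 → 0
16:00 start EV4 → 1
16:30 start EV5 → 2
18:20 end EV4 → 1
19:10 end EV5 → 0
Peak is 2, at 09:30 (EV1, EV2).

2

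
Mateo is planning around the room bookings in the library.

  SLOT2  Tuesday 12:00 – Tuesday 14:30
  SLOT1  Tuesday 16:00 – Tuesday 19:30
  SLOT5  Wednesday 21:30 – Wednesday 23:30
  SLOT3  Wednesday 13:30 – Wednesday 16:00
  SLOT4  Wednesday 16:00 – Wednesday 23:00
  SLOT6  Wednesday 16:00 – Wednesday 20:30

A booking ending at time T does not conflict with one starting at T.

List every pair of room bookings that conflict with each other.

SLOT4 & SLOT5, SLOT4 & SLOT6

Sorted by start: SLOT2, SLOT1, SLOT3, SLOT4, SLOT6, SLOT5.
SLOT1 starts after SLOT2 ends — done with SLOT2.
SLOT3 starts after SLOT1 ends — done with SLOT1.
SLOT4 starts exactly when SLOT3 ends (back-to-back, no overlap) — done with SLOT3.
SLOT6 starts before SLOT4 ends → SLOT4 and SLOT6 overlap.
SLOT5 starts before SLOT4 ends → SLOT4 and SLOT5 overlap.
SLOT5 starts after SLOT6 ends.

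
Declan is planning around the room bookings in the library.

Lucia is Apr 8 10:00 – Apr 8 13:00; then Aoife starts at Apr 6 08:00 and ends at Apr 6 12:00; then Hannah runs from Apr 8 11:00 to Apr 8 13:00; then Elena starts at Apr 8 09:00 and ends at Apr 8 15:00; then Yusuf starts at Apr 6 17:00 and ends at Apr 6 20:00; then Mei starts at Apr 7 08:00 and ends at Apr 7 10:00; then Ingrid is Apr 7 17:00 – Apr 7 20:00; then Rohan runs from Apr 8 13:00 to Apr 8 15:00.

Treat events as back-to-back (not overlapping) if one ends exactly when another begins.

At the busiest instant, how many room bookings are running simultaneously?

3

Sweep the timeline, counting +1 at each start and −1 at each end (ends before starts at a tie):
Apr 6 08:00 start Aoife → 1
Apr 6 12:00 end Aoife → 0
Apr 6 17:00 start Yusuf → 1
Apr 6 20:00 end Yusuf → 0
Apr 7 08:00 start Mei → 1
Apr 7 10:00 end Mei → 0
Apr 7 17:00 start Ingrid → 1
Apr 7 20:00 end Ingrid → 0
Apr 8 09:00 start Elena → 1
Apr 8 10:00 start Lucia → 2
Apr 8 11:00 start Hannah → 3
Apr 8 13:00 end Hannah → 2
Apr 8 13:00 end Lucia → 1
Apr 8 13:00 start Rohan → 2
Apr 8 15:00 end Elena → 1
Apr 8 15:00 end Rohan → 0
Peak is 3, at Apr 8 11:00 (Elena, Hannah, Lucia).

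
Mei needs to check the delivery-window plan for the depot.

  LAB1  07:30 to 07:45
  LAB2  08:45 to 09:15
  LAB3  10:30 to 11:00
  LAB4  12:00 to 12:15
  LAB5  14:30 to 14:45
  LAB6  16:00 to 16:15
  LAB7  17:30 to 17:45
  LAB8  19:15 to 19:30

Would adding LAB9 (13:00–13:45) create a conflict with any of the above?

LAB1: ends 07:45 at or before LAB9 starts 13:00 → clear.
LAB2: ends 09:15 at or before LAB9 starts 13:00 → clear.
LAB3: ends 11:00 at or before LAB9 starts 13:00 → clear.
LAB4: ends 12:15 at or before LAB9 starts 13:00 → clear.
LAB5: starts 14:30 at or after LAB9 ends 13:45 → clear.
LAB6: starts 16:00 at or after LAB9 ends 13:45 → clear.
LAB7: starts 17:30 at or after LAB9 ends 13:45 → clear.
LAB8: starts 19:15 at or after LAB9 ends 13:45 → clear.

No — it doesn't clash with anything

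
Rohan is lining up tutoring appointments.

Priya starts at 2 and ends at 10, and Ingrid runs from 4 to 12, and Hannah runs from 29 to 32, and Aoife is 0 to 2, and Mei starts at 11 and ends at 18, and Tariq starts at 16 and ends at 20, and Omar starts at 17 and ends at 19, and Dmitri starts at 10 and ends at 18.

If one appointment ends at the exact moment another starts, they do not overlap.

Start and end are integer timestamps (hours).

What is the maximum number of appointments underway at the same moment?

4

Sort all start/end points and keep a running count:
0 start Aoife → 1
2 end Aoife → 0
2 start Priya → 1
4 start Ingrid → 2
10 end Priya → 1
10 start Dmitri → 2
11 start Mei → 3
12 end Ingrid → 2
16 start Tariq → 3
17 start Omar → 4
18 end Dmitri → 3
18 end Mei → 2
19 end Omar → 1
20 end Tariq → 0
29 start Hannah → 1
32 end Hannah → 0
Peak is 4, at 17 (Dmitri, Mei, Omar, Tariq).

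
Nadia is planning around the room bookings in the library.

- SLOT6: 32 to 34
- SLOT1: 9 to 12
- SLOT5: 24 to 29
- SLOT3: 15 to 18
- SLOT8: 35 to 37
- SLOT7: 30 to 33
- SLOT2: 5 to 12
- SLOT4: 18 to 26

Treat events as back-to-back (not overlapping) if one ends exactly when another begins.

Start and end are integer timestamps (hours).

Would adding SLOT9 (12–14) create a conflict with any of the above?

No — it doesn't clash with anything

SLOT2: ends 12 at or before SLOT9 starts 12 → clear.
SLOT1: ends 12 at or before SLOT9 starts 12 → clear.
SLOT3: starts 15 at or after SLOT9 ends 14 → clear.
SLOT4: starts 18 at or after SLOT9 ends 14 → clear.
SLOT5: starts 24 at or after SLOT9 ends 14 → clear.
SLOT7: starts 30 at or after SLOT9 ends 14 → clear.
SLOT6: starts 32 at or after SLOT9 ends 14 → clear.
SLOT8: starts 35 at or after SLOT9 ends 14 → clear.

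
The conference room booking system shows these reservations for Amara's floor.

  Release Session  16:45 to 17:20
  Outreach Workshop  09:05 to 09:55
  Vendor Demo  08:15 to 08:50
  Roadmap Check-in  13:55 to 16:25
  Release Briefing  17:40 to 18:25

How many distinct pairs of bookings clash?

Two intervals overlap when each starts before the other ends.
Sorted by start: Vendor Demo, Outreach Workshop, Roadmap Check-in, Release Session, Release Briefing.
Outreach Workshop starts after Vendor Demo ends — done with Vendor Demo.
Roadmap Check-in starts after Outreach Workshop ends — done with Outreach Workshop.
Release Session starts after Roadmap Check-in ends — done with Roadmap Check-in.
Release Briefing starts after Release Session ends.
No pair overlaps.

0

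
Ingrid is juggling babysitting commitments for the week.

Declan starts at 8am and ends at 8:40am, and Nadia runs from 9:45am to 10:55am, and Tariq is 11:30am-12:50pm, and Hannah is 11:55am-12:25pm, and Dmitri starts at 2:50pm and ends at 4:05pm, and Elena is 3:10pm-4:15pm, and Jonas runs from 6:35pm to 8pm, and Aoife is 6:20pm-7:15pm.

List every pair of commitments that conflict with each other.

Sorted by start: Declan, Nadia, Tariq, Hannah, Dmitri, Elena, Aoife, Jonas.
Nadia starts after Declan ends, so Declan has no further overlaps.
Tariq starts after Nadia ends, so Nadia has no further overlaps.
Hannah starts before Tariq ends → Tariq and Hannah overlap.
Dmitri starts after Tariq ends, so Tariq has no further overlaps.
Dmitri starts after Hannah ends, so Hannah has no further overlaps.
Elena starts before Dmitri ends → Dmitri and Elena overlap.
Aoife starts after Dmitri ends, so Dmitri has no further overlaps.
Aoife starts after Elena ends, so Elena has no further overlaps.
Jonas starts before Aoife ends → Aoife and Jonas overlap.

Aoife & Jonas, Dmitri & Elena, Hannah & Tariq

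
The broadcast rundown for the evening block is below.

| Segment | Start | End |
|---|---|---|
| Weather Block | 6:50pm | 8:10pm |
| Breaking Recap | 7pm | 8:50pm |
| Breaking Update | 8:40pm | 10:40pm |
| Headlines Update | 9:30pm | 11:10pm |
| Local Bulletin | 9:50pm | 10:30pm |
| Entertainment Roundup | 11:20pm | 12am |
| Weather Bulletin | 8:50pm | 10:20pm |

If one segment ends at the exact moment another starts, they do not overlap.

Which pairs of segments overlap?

Sorted by start: Weather Block, Breaking Recap, Breaking Update, Weather Bulletin, Headlines Update, Local Bulletin, Entertainment Roundup.
Breaking Recap starts before Weather Block ends → Weather Block and Breaking Recap overlap.
Breaking Update starts after Weather Block ends, so Weather Block has no further overlaps.
Breaking Update starts before Breaking Recap ends → Breaking Recap and Breaking Update overlap.
Weather Bulletin starts exactly when Breaking Recap ends (back-to-back, no overlap), so Breaking Recap has no further overlaps.
Weather Bulletin starts before Breaking Update ends → Breaking Update and Weather Bulletin overlap.
Headlines Update starts before Breaking Update ends → Breaking Update and Headlines Update overlap.
Local Bulletin starts before Breaking Update ends → Breaking Update and Local Bulletin overlap.
Entertainment Roundup starts after Breaking Update ends.
Headlines Update starts before Weather Bulletin ends → Weather Bulletin and Headlines Update overlap.
Local Bulletin starts before Weather Bulletin ends → Weather Bulletin and Local Bulletin overlap.
Entertainment Roundup starts after Weather Bulletin ends.
Local Bulletin starts before Headlines Update ends → Headlines Update and Local Bulletin overlap.
Entertainment Roundup starts after Headlines Update ends.
Entertainment Roundup starts after Local Bulletin ends.

Breaking Recap & Breaking Update, Breaking Recap & Weather Block, Breaking Update & Headlines Update, Breaking Update & Local Bulletin, Breaking Update & Weather Bulletin, Headlines Update & Local Bulletin, Headlines Update & Weather Bulletin, Local Bulletin & Weather Bulletin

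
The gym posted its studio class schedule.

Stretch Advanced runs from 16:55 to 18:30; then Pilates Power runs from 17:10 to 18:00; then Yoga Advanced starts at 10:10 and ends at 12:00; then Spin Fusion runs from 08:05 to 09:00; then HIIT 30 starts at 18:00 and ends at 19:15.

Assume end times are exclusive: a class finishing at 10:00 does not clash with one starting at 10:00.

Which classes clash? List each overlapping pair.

Two intervals overlap when each starts before the other ends.
Sorted by start: Spin Fusion, Yoga Advanced, Stretch Advanced, Pilates Power, HIIT 30.
Yoga Advanced starts after Spin Fusion ends — done with Spin Fusion.
Stretch Advanced starts after Yoga Advanced ends — done with Yoga Advanced.
Pilates Power starts before Stretch Advanced ends → Stretch Advanced and Pilates Power overlap.
HIIT 30 starts before Stretch Advanced ends → Stretch Advanced and HIIT 30 overlap.
HIIT 30 starts exactly when Pilates Power ends (back-to-back, no overlap).

HIIT 30 & Stretch Advanced, Pilates Power & Stretch Advanced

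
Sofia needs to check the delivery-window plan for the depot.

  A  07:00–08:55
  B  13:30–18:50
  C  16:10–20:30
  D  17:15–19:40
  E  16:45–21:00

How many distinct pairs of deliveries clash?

Check each pair: they overlap iff neither finishes before the other starts.
Sorted by start: A, B, C, E, D.
B starts after A ends, so A has no further overlaps.
C starts before B ends → B and C overlap.
E starts before B ends → B and E overlap.
D starts before B ends → B and D overlap.
E starts before C ends → C and E overlap.
D starts before C ends → C and D overlap.
D starts before E ends → E and D overlap.
Overlapping pairs: B & C, B & D, B & E, C & D, C & E, D & E — 6 in total.

6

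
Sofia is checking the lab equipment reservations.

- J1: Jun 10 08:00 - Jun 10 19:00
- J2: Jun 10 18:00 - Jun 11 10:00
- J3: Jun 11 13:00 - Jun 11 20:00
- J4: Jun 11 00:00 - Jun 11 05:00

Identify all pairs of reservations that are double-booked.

Sorted by start: J1, J2, J4, J3.
J2 starts before J1 ends → J1 and J2 overlap.
J4 starts after J1 ends; J1 is clear from here.
J4 starts before J2 ends → J2 and J4 overlap.
J3 starts after J2 ends.
J3 starts after J4 ends.

J1 & J2, J2 & J4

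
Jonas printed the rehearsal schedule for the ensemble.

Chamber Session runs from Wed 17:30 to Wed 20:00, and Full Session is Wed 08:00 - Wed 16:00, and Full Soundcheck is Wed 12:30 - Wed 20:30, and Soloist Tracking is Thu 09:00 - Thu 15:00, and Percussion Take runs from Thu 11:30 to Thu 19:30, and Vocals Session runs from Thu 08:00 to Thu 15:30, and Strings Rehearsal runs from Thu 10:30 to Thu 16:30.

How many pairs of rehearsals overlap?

Sorted by start: Full Session, Full Soundcheck, Chamber Session, Vocals Session, Soloist Tracking, Strings Rehearsal, Percussion Take.
Full Soundcheck starts before Full Session ends → Full Session and Full Soundcheck overlap.
Chamber Session starts after Full Session ends; Full Session is clear from here.
Chamber Session starts before Full Soundcheck ends → Full Soundcheck and Chamber Session overlap.
Vocals Session starts after Full Soundcheck ends; Full Soundcheck is clear from here.
Vocals Session starts after Chamber Session ends; Chamber Session is clear from here.
Soloist Tracking starts before Vocals Session ends → Vocals Session and Soloist Tracking overlap.
Strings Rehearsal starts before Vocals Session ends → Vocals Session and Strings Rehearsal overlap.
Percussion Take starts before Vocals Session ends → Vocals Session and Percussion Take overlap.
Strings Rehearsal starts before Soloist Tracking ends → Soloist Tracking and Strings Rehearsal overlap.
Percussion Take starts before Soloist Tracking ends → Soloist Tracking and Percussion Take overlap.
Percussion Take starts before Strings Rehearsal ends → Strings Rehearsal and Percussion Take overlap.
Overlapping pairs: Chamber Session & Full Soundcheck, Full Session & Full Soundcheck, Percussion Take & Soloist Tracking, Percussion Take & Strings Rehearsal, Percussion Take & Vocals Session, Soloist Tracking & Strings Rehearsal, Soloist Tracking & Vocals Session, Strings Rehearsal & Vocals Session — 8 in total.

8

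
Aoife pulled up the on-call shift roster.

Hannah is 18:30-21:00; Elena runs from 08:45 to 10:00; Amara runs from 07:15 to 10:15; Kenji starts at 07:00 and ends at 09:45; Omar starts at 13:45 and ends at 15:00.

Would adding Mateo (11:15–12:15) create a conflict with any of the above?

No — it doesn't clash with anything

Kenji: ends 09:45 at or before Mateo starts 11:15 → clear.
Amara: ends 10:15 at or before Mateo starts 11:15 → clear.
Elena: ends 10:00 at or before Mateo starts 11:15 → clear.
Omar: starts 13:45 at or after Mateo ends 12:15 → clear.
Hannah: starts 18:30 at or after Mateo ends 12:15 → clear.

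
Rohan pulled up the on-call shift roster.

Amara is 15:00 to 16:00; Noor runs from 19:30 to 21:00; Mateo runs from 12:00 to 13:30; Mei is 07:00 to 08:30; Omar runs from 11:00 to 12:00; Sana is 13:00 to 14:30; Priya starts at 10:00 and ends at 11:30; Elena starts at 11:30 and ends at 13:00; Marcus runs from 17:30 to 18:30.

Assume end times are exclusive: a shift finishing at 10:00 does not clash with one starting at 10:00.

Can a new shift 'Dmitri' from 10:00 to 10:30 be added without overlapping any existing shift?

No — it overlaps Priya

Mei: ends 08:30 at or before Dmitri starts 10:00 → clear.
Priya: starts 10:00 before Dmitri ends 10:30, and ends 11:30 after Dmitri starts 10:00 → overlap.
Omar: starts 11:00 at or after Dmitri ends 10:30 → clear.
Elena: starts 11:30 at or after Dmitri ends 10:30 → clear.
Mateo: starts 12:00 at or after Dmitri ends 10:30 → clear.
Sana: starts 13:00 at or after Dmitri ends 10:30 → clear.
Amara: starts 15:00 at or after Dmitri ends 10:30 → clear.
Marcus: starts 17:30 at or after Dmitri ends 10:30 → clear.
Noor: starts 19:30 at or after Dmitri ends 10:30 → clear.
Dmitri overlaps Priya.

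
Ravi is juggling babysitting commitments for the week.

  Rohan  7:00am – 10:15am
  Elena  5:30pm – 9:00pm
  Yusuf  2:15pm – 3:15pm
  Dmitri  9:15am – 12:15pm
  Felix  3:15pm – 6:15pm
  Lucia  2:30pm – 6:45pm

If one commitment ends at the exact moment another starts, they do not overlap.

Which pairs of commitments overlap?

Sorted by start: Rohan, Dmitri, Yusuf, Lucia, Felix, Elena.
Dmitri starts before Rohan ends → Rohan and Dmitri overlap.
Yusuf starts after Rohan ends; Rohan is clear from here.
Yusuf starts after Dmitri ends; Dmitri is clear from here.
Lucia starts before Yusuf ends → Yusuf and Lucia overlap.
Felix starts exactly when Yusuf ends (back-to-back, no overlap); Yusuf is clear from here.
Felix starts before Lucia ends → Lucia and Felix overlap.
Elena starts before Lucia ends → Lucia and Elena overlap.
Elena starts before Felix ends → Felix and Elena overlap.

Dmitri & Rohan, Elena & Felix, Elena & Lucia, Felix & Lucia, Lucia & Yusuf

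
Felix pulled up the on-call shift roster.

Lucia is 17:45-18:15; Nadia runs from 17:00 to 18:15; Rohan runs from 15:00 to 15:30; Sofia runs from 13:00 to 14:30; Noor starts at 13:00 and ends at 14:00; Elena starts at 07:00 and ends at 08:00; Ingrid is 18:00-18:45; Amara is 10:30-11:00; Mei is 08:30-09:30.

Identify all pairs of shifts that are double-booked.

Sorted by start: Elena, Mei, Amara, Noor, Sofia, Rohan, Nadia, Lucia, Ingrid.
Mei starts after Elena ends; Elena is clear from here.
Amara starts after Mei ends; Mei is clear from here.
Noor starts after Amara ends; Amara is clear from here.
Sofia starts before Noor ends → Noor and Sofia overlap.
Rohan starts after Noor ends; Noor is clear from here.
Rohan starts after Sofia ends; Sofia is clear from here.
Nadia starts after Rohan ends; Rohan is clear from here.
Lucia starts before Nadia ends → Nadia and Lucia overlap.
Ingrid starts before Nadia ends → Nadia and Ingrid overlap.
Ingrid starts before Lucia ends → Lucia and Ingrid overlap.

Ingrid & Lucia, Ingrid & Nadia, Lucia & Nadia, Noor & Sofia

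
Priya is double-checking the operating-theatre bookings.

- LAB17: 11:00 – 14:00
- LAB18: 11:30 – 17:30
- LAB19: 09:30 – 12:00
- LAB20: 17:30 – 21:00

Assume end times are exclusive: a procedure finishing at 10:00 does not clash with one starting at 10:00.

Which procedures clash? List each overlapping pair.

Sorted by start: LAB19, LAB17, LAB18, LAB20.
LAB17 starts before LAB19 ends → LAB19 and LAB17 overlap.
LAB18 starts before LAB19 ends → LAB19 and LAB18 overlap.
LAB20 starts after LAB19 ends.
LAB18 starts before LAB17 ends → LAB17 and LAB18 overlap.
LAB20 starts after LAB17 ends.
LAB20 starts exactly when LAB18 ends (back-to-back, no overlap).

LAB17 & LAB18, LAB17 & LAB19, LAB18 & LAB19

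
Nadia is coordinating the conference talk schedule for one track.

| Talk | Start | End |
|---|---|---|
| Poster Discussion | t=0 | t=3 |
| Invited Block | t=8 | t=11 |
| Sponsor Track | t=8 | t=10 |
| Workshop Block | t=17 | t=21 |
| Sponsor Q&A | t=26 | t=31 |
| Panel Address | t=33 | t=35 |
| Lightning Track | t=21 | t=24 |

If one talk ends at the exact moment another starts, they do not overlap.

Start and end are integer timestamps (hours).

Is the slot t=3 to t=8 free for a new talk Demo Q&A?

Poster Discussion: ends t=3 at or before Demo Q&A starts t=3 → clear.
Invited Block: starts t=8 at or after Demo Q&A ends t=8 → clear.
Sponsor Track: starts t=8 at or after Demo Q&A ends t=8 → clear.
Workshop Block: starts t=17 at or after Demo Q&A ends t=8 → clear.
Lightning Track: starts t=21 at or after Demo Q&A ends t=8 → clear.
Sponsor Q&A: starts t=26 at or after Demo Q&A ends t=8 → clear.
Panel Address: starts t=33 at or after Demo Q&A ends t=8 → clear.

Yes — the slot is free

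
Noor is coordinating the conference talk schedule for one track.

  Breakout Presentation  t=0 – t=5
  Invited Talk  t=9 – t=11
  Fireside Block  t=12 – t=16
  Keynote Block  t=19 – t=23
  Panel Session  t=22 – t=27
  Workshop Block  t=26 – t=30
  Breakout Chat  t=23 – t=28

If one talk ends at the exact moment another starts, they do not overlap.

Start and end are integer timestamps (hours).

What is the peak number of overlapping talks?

Sweep the timeline, counting +1 at each start and −1 at each end (ends before starts at a tie):
t=0 start Breakout Presentation → 1
t=5 end Breakout Presentation → 0
t=9 start Invited Talk → 1
t=11 end Invited Talk → 0
t=12 start Fireside Block → 1
t=16 end Fireside Block → 0
t=19 start Keynote Block → 1
t=22 start Panel Session → 2
t=23 end Keynote Block → 1
t=23 start Breakout Chat → 2
t=26 start Workshop Block → 3
t=27 end Panel Session → 2
t=28 end Breakout Chat → 1
t=30 end Workshop Block → 0
Peak is 3, at t=26 (Breakout Chat, Panel Session, Workshop Block).

3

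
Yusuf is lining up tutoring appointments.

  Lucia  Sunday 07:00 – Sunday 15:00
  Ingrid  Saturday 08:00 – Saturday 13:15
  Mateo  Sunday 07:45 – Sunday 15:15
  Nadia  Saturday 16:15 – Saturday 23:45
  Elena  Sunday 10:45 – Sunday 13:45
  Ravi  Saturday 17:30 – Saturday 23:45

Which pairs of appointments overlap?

Check each pair: they overlap iff neither finishes before the other starts.
Sorted by start: Ingrid, Nadia, Ravi, Lucia, Mateo, Elena.
Nadia starts after Ingrid ends, so Ingrid has no further overlaps.
Ravi starts before Nadia ends → Nadia and Ravi overlap.
Lucia starts after Nadia ends, so Nadia has no further overlaps.
Lucia starts after Ravi ends, so Ravi has no further overlaps.
Mateo starts before Lucia ends → Lucia and Mateo overlap.
Elena starts before Lucia ends → Lucia and Elena overlap.
Elena starts before Mateo ends → Mateo and Elena overlap.

Elena & Lucia, Elena & Mateo, Lucia & Mateo, Nadia & Ravi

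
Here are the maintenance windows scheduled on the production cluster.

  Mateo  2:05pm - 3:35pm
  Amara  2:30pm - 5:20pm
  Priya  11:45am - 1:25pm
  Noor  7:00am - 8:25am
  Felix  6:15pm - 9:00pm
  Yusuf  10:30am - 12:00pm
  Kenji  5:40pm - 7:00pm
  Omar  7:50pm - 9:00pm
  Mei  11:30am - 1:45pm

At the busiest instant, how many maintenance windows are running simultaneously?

Sweep the timeline, counting +1 at each start and −1 at each end (ends before starts at a tie):
7:00am start Noor → 1
8:25am end Noor → 0
10:30am start Yusuf → 1
11:30am start Mei → 2
11:45am start Priya → 3
12:00pm end Yusuf → 2
1:25pm end Priya → 1
1:45pm end Mei → 0
2:05pm start Mateo → 1
2:30pm start Amara → 2
3:35pm end Mateo → 1
5:20pm end Amara → 0
5:40pm start Kenji → 1
6:15pm start Felix → 2
7:00pm end Kenji → 1
7:50pm start Omar → 2
9:00pm end Felix → 1
9:00pm end Omar → 0
Peak is 3, at 11:45am (Mei, Priya, Yusuf).

3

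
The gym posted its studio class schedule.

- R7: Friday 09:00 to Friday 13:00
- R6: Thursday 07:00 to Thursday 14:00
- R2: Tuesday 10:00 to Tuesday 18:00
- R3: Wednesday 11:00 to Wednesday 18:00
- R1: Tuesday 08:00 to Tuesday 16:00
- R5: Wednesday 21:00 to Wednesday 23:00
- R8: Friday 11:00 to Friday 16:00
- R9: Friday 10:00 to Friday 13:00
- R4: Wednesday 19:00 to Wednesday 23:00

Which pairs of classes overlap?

R1 & R2, R4 & R5, R7 & R8, R7 & R9, R8 & R9

Sorted by start: R1, R2, R3, R4, R5, R6, R7, R9, R8.
R2 starts before R1 ends → R1 and R2 overlap.
R3 starts after R1 ends; R1 is clear from here.
R3 starts after R2 ends; R2 is clear from here.
R4 starts after R3 ends; R3 is clear from here.
R5 starts before R4 ends → R4 and R5 overlap.
R6 starts after R4 ends; R4 is clear from here.
R6 starts after R5 ends; R5 is clear from here.
R7 starts after R6 ends; R6 is clear from here.
R9 starts before R7 ends → R7 and R9 overlap.
R8 starts before R7 ends → R7 and R8 overlap.
R8 starts before R9 ends → R9 and R8 overlap.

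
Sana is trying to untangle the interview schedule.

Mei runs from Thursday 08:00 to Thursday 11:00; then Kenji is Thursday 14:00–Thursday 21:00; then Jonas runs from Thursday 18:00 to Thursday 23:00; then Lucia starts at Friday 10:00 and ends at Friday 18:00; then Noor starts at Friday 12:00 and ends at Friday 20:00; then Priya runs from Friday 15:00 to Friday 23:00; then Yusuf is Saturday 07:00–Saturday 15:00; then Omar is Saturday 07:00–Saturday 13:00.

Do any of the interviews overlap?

Yes

Sorted by start: Mei, Kenji, Jonas, Lucia, Noor, Priya, Yusuf, Omar.
Kenji starts after Mei ends, so nothing later overlaps Mei either.
Jonas starts before Kenji ends → Kenji and Jonas overlap.
That's a conflict, so the schedule is not conflict-free.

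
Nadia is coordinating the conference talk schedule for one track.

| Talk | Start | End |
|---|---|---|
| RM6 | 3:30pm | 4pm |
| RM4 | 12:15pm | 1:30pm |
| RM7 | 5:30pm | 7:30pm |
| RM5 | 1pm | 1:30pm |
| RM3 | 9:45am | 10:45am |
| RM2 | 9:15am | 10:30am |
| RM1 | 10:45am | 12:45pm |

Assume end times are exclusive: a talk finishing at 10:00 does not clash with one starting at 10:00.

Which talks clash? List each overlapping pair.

RM1 & RM4, RM2 & RM3, RM4 & RM5

Check each pair: they overlap iff neither finishes before the other starts.
Sorted by start: RM2, RM3, RM1, RM4, RM5, RM6, RM7.
RM3 starts before RM2 ends → RM2 and RM3 overlap.
RM1 starts after RM2 ends, so nothing later overlaps RM2 either.
RM1 starts exactly when RM3 ends (back-to-back, no overlap), so nothing later overlaps RM3 either.
RM4 starts before RM1 ends → RM1 and RM4 overlap.
RM5 starts after RM1 ends, so nothing later overlaps RM1 either.
RM5 starts before RM4 ends → RM4 and RM5 overlap.
RM6 starts after RM4 ends, so nothing later overlaps RM4 either.
RM6 starts after RM5 ends, so nothing later overlaps RM5 either.
RM7 starts after RM6 ends.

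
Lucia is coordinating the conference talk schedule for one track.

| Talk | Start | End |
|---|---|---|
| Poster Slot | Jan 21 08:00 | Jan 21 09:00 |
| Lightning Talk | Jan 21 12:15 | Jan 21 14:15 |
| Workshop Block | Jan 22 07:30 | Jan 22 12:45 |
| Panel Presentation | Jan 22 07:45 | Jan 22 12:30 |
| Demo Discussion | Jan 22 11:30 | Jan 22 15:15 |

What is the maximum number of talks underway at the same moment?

Sort all start/end points and keep a running count:
Jan 21 08:00 start Poster Slot → 1
Jan 21 09:00 end Poster Slot → 0
Jan 21 12:15 start Lightning Talk → 1
Jan 21 14:15 end Lightning Talk → 0
Jan 22 07:30 start Workshop Block → 1
Jan 22 07:45 start Panel Presentation → 2
Jan 22 11:30 start Demo Discussion → 3
Jan 22 12:30 end Panel Presentation → 2
Jan 22 12:45 end Workshop Block → 1
Jan 22 15:15 end Demo Discussion → 0
Peak is 3, at Jan 22 11:30 (Demo Discussion, Panel Presentation, Workshop Block).

3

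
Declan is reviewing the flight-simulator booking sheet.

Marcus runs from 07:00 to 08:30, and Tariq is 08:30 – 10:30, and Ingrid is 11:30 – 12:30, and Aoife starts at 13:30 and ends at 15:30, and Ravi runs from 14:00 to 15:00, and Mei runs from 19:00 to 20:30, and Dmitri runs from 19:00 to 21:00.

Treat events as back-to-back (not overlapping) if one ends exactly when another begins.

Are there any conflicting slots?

Sorted by start: Marcus, Tariq, Ingrid, Aoife, Ravi, Mei, Dmitri.
Tariq starts exactly when Marcus ends (back-to-back, no overlap) — done with Marcus.
Ingrid starts after Tariq ends — done with Tariq.
Aoife starts after Ingrid ends — done with Ingrid.
Ravi starts before Aoife ends → Aoife and Ravi overlap.
That's a conflict, so the schedule is not conflict-free.

Yes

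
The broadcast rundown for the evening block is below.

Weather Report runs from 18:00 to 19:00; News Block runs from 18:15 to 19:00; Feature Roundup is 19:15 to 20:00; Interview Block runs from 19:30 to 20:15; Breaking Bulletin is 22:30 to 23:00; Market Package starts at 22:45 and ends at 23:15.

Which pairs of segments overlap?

Sorted by start: Weather Report, News Block, Feature Roundup, Interview Block, Breaking Bulletin, Market Package.
News Block starts before Weather Report ends → Weather Report and News Block overlap.
Feature Roundup starts after Weather Report ends, so nothing later overlaps Weather Report either.
Feature Roundup starts after News Block ends, so nothing later overlaps News Block either.
Interview Block starts before Feature Roundup ends → Feature Roundup and Interview Block overlap.
Breaking Bulletin starts after Feature Roundup ends, so nothing later overlaps Feature Roundup either.
Breaking Bulletin starts after Interview Block ends, so nothing later overlaps Interview Block either.
Market Package starts before Breaking Bulletin ends → Breaking Bulletin and Market Package overlap.

Breaking Bulletin & Market Package, Feature Roundup & Interview Block, News Block & Weather Report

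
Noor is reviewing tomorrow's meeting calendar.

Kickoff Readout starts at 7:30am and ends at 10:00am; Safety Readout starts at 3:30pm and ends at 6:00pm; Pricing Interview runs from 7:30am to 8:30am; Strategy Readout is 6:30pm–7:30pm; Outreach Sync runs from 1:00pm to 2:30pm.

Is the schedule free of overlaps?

No

Sorted by start: Kickoff Readout, Pricing Interview, Outreach Sync, Safety Readout, Strategy Readout.
Pricing Interview starts before Kickoff Readout ends → Kickoff Readout and Pricing Interview overlap.
That's a conflict, so the schedule is not conflict-free.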